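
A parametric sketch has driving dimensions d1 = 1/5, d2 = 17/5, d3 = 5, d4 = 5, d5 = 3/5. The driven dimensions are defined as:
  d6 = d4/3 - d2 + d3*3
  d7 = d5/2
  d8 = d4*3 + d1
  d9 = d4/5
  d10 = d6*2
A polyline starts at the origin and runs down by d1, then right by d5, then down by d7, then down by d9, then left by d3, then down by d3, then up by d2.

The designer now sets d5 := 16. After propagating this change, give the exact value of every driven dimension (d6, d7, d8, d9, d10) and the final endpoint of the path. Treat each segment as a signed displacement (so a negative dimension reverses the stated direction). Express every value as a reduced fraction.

d6 = 199/15
d7 = 8
d8 = 76/5
d9 = 1
d10 = 398/15
endpoint = (11, -54/5)

Apply edit: d5 := 16
  d6 = d4/3 - d2 + d3*3 = 199/15
  d7 = d5/2 = 8
  d8 = d4*3 + d1 = 76/5
  d9 = d4/5 = 1
  d10 = d6*2 = 398/15
Walk from origin (0, 0):
  seg 1: down by d1 = 1/5 → (0, -1/5)
  seg 2: right by d5 = 16 → (16, -1/5)
  seg 3: down by d7 = 8 → (16, -41/5)
  seg 4: down by d9 = 1 → (16, -46/5)
  seg 5: left by d3 = 5 → (11, -46/5)
  seg 6: down by d3 = 5 → (11, -71/5)
  seg 7: up by d2 = 17/5 → (11, -54/5)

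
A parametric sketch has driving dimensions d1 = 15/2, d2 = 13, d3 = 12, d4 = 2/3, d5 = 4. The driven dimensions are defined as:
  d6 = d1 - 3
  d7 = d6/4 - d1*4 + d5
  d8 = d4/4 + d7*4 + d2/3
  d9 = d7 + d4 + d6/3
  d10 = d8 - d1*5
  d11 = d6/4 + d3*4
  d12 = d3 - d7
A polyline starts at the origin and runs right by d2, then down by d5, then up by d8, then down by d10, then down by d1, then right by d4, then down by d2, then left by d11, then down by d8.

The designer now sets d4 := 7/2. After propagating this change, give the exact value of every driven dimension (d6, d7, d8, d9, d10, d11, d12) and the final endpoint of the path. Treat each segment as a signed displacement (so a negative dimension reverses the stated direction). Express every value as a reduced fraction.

d6 = 9/2
d7 = -199/8
d8 = -2263/24
d9 = -159/8
d10 = -3163/24
d11 = 393/8
d12 = 295/8
endpoint = (-261/8, 2575/24)

Apply edit: d4 := 7/2
  d6 = d1 - 3 = 9/2
  d7 = d6/4 - d1*4 + d5 = -199/8
  d8 = d4/4 + d7*4 + d2/3 = -2263/24
  d9 = d7 + d4 + d6/3 = -159/8
  d10 = d8 - d1*5 = -3163/24
  d11 = d6/4 + d3*4 = 393/8
  d12 = d3 - d7 = 295/8
Walk from origin (0, 0):
  seg 1: right by d2 = 13 → (13, 0)
  seg 2: down by d5 = 4 → (13, -4)
  seg 3: up by d8 = -2263/24 → (13, -2359/24)
  seg 4: down by d10 = -3163/24 → (13, 67/2)
  seg 5: down by d1 = 15/2 → (13, 26)
  seg 6: right by d4 = 7/2 → (33/2, 26)
  seg 7: down by d2 = 13 → (33/2, 13)
  seg 8: left by d11 = 393/8 → (-261/8, 13)
  seg 9: down by d8 = -2263/24 → (-261/8, 2575/24)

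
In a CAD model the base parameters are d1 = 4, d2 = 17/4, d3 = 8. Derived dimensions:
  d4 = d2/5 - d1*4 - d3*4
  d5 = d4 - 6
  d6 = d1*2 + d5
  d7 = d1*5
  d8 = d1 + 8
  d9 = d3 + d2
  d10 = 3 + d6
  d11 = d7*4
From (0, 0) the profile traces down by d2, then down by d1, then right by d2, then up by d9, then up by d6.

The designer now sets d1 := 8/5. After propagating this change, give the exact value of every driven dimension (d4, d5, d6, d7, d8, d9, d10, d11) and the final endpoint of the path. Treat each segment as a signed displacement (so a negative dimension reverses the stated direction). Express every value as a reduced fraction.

d4 = -751/20
d5 = -871/20
d6 = -807/20
d7 = 8
d8 = 48/5
d9 = 49/4
d10 = -747/20
d11 = 32
endpoint = (17/4, -679/20)

Apply edit: d1 := 8/5
  d4 = d2/5 - d1*4 - d3*4 = -751/20
  d5 = d4 - 6 = -871/20
  d6 = d1*2 + d5 = -807/20
  d7 = d1*5 = 8
  d8 = d1 + 8 = 48/5
  d9 = d3 + d2 = 49/4
  d10 = 3 + d6 = -747/20
  d11 = d7*4 = 32
Walk from origin (0, 0):
  seg 1: down by d2 = 17/4 → (0, -17/4)
  seg 2: down by d1 = 8/5 → (0, -117/20)
  seg 3: right by d2 = 17/4 → (17/4, -117/20)
  seg 4: up by d9 = 49/4 → (17/4, 32/5)
  seg 5: up by d6 = -807/20 → (17/4, -679/20)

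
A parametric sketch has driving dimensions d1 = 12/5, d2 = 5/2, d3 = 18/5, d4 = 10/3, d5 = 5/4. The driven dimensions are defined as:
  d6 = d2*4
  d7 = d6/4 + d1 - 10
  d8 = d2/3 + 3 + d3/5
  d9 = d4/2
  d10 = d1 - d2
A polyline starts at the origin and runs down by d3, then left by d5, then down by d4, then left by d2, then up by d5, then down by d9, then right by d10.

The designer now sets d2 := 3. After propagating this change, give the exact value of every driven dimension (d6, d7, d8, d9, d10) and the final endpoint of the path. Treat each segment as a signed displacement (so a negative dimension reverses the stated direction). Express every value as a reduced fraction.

d6 = 12
d7 = -23/5
d8 = 118/25
d9 = 5/3
d10 = -3/5
endpoint = (-97/20, -147/20)

Apply edit: d2 := 3
  d6 = d2*4 = 12
  d7 = d6/4 + d1 - 10 = -23/5
  d8 = d2/3 + 3 + d3/5 = 118/25
  d9 = d4/2 = 5/3
  d10 = d1 - d2 = -3/5
Walk from origin (0, 0):
  seg 1: down by d3 = 18/5 → (0, -18/5)
  seg 2: left by d5 = 5/4 → (-5/4, -18/5)
  seg 3: down by d4 = 10/3 → (-5/4, -104/15)
  seg 4: left by d2 = 3 → (-17/4, -104/15)
  seg 5: up by d5 = 5/4 → (-17/4, -341/60)
  seg 6: down by d9 = 5/3 → (-17/4, -147/20)
  seg 7: right by d10 = -3/5 → (-97/20, -147/20)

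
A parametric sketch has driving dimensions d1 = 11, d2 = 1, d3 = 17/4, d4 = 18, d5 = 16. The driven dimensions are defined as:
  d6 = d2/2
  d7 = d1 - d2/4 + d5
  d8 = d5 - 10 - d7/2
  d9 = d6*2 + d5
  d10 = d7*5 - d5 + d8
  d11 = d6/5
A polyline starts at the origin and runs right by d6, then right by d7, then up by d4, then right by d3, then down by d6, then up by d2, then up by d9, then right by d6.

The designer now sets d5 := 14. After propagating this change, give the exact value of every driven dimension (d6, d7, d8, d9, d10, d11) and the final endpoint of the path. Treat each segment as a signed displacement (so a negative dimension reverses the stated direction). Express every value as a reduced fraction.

Apply edit: d5 := 14
  d6 = d2/2 = 1/2
  d7 = d1 - d2/4 + d5 = 99/4
  d8 = d5 - 10 - d7/2 = -67/8
  d9 = d6*2 + d5 = 15
  d10 = d7*5 - d5 + d8 = 811/8
  d11 = d6/5 = 1/10
Walk from origin (0, 0):
  seg 1: right by d6 = 1/2 → (1/2, 0)
  seg 2: right by d7 = 99/4 → (101/4, 0)
  seg 3: up by d4 = 18 → (101/4, 18)
  seg 4: right by d3 = 17/4 → (59/2, 18)
  seg 5: down by d6 = 1/2 → (59/2, 35/2)
  seg 6: up by d2 = 1 → (59/2, 37/2)
  seg 7: up by d9 = 15 → (59/2, 67/2)
  seg 8: right by d6 = 1/2 → (30, 67/2)

d6 = 1/2
d7 = 99/4
d8 = -67/8
d9 = 15
d10 = 811/8
d11 = 1/10
endpoint = (30, 67/2)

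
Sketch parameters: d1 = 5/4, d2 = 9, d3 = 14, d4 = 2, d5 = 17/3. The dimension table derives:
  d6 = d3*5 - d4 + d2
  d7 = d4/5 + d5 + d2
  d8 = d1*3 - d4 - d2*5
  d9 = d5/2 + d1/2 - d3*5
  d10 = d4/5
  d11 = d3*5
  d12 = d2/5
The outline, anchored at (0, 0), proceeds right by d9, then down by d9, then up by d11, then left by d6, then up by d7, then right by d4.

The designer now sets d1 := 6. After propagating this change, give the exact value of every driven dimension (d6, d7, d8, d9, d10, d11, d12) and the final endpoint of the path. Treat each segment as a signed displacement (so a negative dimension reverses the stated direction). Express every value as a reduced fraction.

Apply edit: d1 := 6
  d6 = d3*5 - d4 + d2 = 77
  d7 = d4/5 + d5 + d2 = 226/15
  d8 = d1*3 - d4 - d2*5 = -29
  d9 = d5/2 + d1/2 - d3*5 = -385/6
  d10 = d4/5 = 2/5
  d11 = d3*5 = 70
  d12 = d2/5 = 9/5
Walk from origin (0, 0):
  seg 1: right by d9 = -385/6 → (-385/6, 0)
  seg 2: down by d9 = -385/6 → (-385/6, 385/6)
  seg 3: up by d11 = 70 → (-385/6, 805/6)
  seg 4: left by d6 = 77 → (-847/6, 805/6)
  seg 5: up by d7 = 226/15 → (-847/6, 4477/30)
  seg 6: right by d4 = 2 → (-835/6, 4477/30)

d6 = 77
d7 = 226/15
d8 = -29
d9 = -385/6
d10 = 2/5
d11 = 70
d12 = 9/5
endpoint = (-835/6, 4477/30)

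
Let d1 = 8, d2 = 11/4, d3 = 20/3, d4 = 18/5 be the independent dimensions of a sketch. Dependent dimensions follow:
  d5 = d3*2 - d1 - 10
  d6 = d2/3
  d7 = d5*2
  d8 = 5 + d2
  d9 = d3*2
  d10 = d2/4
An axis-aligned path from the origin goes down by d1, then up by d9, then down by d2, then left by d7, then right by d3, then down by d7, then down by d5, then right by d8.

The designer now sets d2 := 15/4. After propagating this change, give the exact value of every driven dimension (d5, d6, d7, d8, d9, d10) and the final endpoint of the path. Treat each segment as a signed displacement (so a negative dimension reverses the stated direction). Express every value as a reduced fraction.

d5 = -14/3
d6 = 5/4
d7 = -28/3
d8 = 35/4
d9 = 40/3
d10 = 15/16
endpoint = (99/4, 187/12)

Apply edit: d2 := 15/4
  d5 = d3*2 - d1 - 10 = -14/3
  d6 = d2/3 = 5/4
  d7 = d5*2 = -28/3
  d8 = 5 + d2 = 35/4
  d9 = d3*2 = 40/3
  d10 = d2/4 = 15/16
Walk from origin (0, 0):
  seg 1: down by d1 = 8 → (0, -8)
  seg 2: up by d9 = 40/3 → (0, 16/3)
  seg 3: down by d2 = 15/4 → (0, 19/12)
  seg 4: left by d7 = -28/3 → (28/3, 19/12)
  seg 5: right by d3 = 20/3 → (16, 19/12)
  seg 6: down by d7 = -28/3 → (16, 131/12)
  seg 7: down by d5 = -14/3 → (16, 187/12)
  seg 8: right by d8 = 35/4 → (99/4, 187/12)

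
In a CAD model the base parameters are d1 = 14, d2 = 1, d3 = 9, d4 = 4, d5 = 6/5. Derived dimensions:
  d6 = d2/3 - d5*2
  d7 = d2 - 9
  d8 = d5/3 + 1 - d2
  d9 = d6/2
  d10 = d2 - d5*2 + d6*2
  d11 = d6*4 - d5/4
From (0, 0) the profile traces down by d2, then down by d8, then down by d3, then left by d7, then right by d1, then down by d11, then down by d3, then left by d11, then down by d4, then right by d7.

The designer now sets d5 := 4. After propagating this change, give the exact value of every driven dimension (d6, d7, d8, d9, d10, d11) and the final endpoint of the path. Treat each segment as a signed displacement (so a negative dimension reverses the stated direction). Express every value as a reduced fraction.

d6 = -23/3
d7 = -8
d8 = 4/3
d9 = -23/6
d10 = -67/3
d11 = -95/3
endpoint = (137/3, 22/3)

Apply edit: d5 := 4
  d6 = d2/3 - d5*2 = -23/3
  d7 = d2 - 9 = -8
  d8 = d5/3 + 1 - d2 = 4/3
  d9 = d6/2 = -23/6
  d10 = d2 - d5*2 + d6*2 = -67/3
  d11 = d6*4 - d5/4 = -95/3
Walk from origin (0, 0):
  seg 1: down by d2 = 1 → (0, -1)
  seg 2: down by d8 = 4/3 → (0, -7/3)
  seg 3: down by d3 = 9 → (0, -34/3)
  seg 4: left by d7 = -8 → (8, -34/3)
  seg 5: right by d1 = 14 → (22, -34/3)
  seg 6: down by d11 = -95/3 → (22, 61/3)
  seg 7: down by d3 = 9 → (22, 34/3)
  seg 8: left by d11 = -95/3 → (161/3, 34/3)
  seg 9: down by d4 = 4 → (161/3, 22/3)
  seg 10: right by d7 = -8 → (137/3, 22/3)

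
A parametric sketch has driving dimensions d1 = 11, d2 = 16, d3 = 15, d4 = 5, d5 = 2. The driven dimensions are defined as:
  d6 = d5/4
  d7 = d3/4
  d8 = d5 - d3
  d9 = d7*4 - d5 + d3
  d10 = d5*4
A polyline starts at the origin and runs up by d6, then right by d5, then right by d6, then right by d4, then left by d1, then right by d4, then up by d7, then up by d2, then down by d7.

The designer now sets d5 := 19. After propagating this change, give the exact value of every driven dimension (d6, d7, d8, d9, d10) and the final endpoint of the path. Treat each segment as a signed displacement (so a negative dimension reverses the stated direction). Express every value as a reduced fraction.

Apply edit: d5 := 19
  d6 = d5/4 = 19/4
  d7 = d3/4 = 15/4
  d8 = d5 - d3 = 4
  d9 = d7*4 - d5 + d3 = 11
  d10 = d5*4 = 76
Walk from origin (0, 0):
  seg 1: up by d6 = 19/4 → (0, 19/4)
  seg 2: right by d5 = 19 → (19, 19/4)
  seg 3: right by d6 = 19/4 → (95/4, 19/4)
  seg 4: right by d4 = 5 → (115/4, 19/4)
  seg 5: left by d1 = 11 → (71/4, 19/4)
  seg 6: right by d4 = 5 → (91/4, 19/4)
  seg 7: up by d7 = 15/4 → (91/4, 17/2)
  seg 8: up by d2 = 16 → (91/4, 49/2)
  seg 9: down by d7 = 15/4 → (91/4, 83/4)

d6 = 19/4
d7 = 15/4
d8 = 4
d9 = 11
d10 = 76
endpoint = (91/4, 83/4)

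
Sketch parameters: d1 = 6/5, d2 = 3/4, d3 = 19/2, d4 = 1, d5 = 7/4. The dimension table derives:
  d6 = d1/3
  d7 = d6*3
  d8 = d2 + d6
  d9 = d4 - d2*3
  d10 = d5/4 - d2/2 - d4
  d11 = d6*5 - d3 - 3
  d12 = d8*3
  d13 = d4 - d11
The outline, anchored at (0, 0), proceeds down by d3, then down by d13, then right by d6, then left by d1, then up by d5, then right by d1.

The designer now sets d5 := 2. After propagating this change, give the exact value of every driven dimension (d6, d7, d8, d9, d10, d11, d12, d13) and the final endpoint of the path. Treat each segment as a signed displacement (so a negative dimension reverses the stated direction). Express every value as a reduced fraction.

Apply edit: d5 := 2
  d6 = d1/3 = 2/5
  d7 = d6*3 = 6/5
  d8 = d2 + d6 = 23/20
  d9 = d4 - d2*3 = -5/4
  d10 = d5/4 - d2/2 - d4 = -7/8
  d11 = d6*5 - d3 - 3 = -21/2
  d12 = d8*3 = 69/20
  d13 = d4 - d11 = 23/2
Walk from origin (0, 0):
  seg 1: down by d3 = 19/2 → (0, -19/2)
  seg 2: down by d13 = 23/2 → (0, -21)
  seg 3: right by d6 = 2/5 → (2/5, -21)
  seg 4: left by d1 = 6/5 → (-4/5, -21)
  seg 5: up by d5 = 2 → (-4/5, -19)
  seg 6: right by d1 = 6/5 → (2/5, -19)

d6 = 2/5
d7 = 6/5
d8 = 23/20
d9 = -5/4
d10 = -7/8
d11 = -21/2
d12 = 69/20
d13 = 23/2
endpoint = (2/5, -19)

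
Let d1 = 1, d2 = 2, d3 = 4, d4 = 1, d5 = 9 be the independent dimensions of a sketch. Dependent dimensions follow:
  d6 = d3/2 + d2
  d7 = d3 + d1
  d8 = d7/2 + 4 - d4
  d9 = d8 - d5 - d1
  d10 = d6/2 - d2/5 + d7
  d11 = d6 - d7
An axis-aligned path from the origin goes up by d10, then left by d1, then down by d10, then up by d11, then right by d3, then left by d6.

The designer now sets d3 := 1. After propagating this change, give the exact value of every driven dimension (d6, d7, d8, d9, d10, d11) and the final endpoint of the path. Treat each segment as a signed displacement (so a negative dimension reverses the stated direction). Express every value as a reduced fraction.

d6 = 5/2
d7 = 2
d8 = 4
d9 = -6
d10 = 57/20
d11 = 1/2
endpoint = (-5/2, 1/2)

Apply edit: d3 := 1
  d6 = d3/2 + d2 = 5/2
  d7 = d3 + d1 = 2
  d8 = d7/2 + 4 - d4 = 4
  d9 = d8 - d5 - d1 = -6
  d10 = d6/2 - d2/5 + d7 = 57/20
  d11 = d6 - d7 = 1/2
Walk from origin (0, 0):
  seg 1: up by d10 = 57/20 → (0, 57/20)
  seg 2: left by d1 = 1 → (-1, 57/20)
  seg 3: down by d10 = 57/20 → (-1, 0)
  seg 4: up by d11 = 1/2 → (-1, 1/2)
  seg 5: right by d3 = 1 → (0, 1/2)
  seg 6: left by d6 = 5/2 → (-5/2, 1/2)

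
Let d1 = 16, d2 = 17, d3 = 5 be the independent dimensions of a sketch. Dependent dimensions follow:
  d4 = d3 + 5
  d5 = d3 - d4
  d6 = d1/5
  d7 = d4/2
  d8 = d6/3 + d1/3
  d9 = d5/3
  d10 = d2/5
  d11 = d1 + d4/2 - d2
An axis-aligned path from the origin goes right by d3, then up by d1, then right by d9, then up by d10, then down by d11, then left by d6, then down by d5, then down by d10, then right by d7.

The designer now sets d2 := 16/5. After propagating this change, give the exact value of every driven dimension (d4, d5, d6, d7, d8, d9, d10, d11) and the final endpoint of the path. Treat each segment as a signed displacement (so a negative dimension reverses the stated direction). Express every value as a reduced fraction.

d4 = 10
d5 = -5
d6 = 16/5
d7 = 5
d8 = 32/5
d9 = -5/3
d10 = 16/25
d11 = 89/5
endpoint = (77/15, 16/5)

Apply edit: d2 := 16/5
  d4 = d3 + 5 = 10
  d5 = d3 - d4 = -5
  d6 = d1/5 = 16/5
  d7 = d4/2 = 5
  d8 = d6/3 + d1/3 = 32/5
  d9 = d5/3 = -5/3
  d10 = d2/5 = 16/25
  d11 = d1 + d4/2 - d2 = 89/5
Walk from origin (0, 0):
  seg 1: right by d3 = 5 → (5, 0)
  seg 2: up by d1 = 16 → (5, 16)
  seg 3: right by d9 = -5/3 → (10/3, 16)
  seg 4: up by d10 = 16/25 → (10/3, 416/25)
  seg 5: down by d11 = 89/5 → (10/3, -29/25)
  seg 6: left by d6 = 16/5 → (2/15, -29/25)
  seg 7: down by d5 = -5 → (2/15, 96/25)
  seg 8: down by d10 = 16/25 → (2/15, 16/5)
  seg 9: right by d7 = 5 → (77/15, 16/5)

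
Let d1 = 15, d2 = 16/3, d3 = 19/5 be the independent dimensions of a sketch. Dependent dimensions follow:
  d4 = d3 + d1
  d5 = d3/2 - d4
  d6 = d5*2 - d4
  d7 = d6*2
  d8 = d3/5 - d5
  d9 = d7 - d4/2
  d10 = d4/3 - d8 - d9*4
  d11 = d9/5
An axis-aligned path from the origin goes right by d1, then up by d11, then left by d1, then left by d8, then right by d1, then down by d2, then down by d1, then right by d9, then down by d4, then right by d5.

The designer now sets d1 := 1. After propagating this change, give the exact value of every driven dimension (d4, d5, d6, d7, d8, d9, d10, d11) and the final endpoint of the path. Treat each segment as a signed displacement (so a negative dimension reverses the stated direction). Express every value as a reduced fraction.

d4 = 24/5
d5 = -29/10
d6 = -53/5
d7 = -106/5
d8 = 183/50
d9 = -118/5
d10 = 4617/50
d11 = -118/25
endpoint = (-729/25, -1189/75)

Apply edit: d1 := 1
  d4 = d3 + d1 = 24/5
  d5 = d3/2 - d4 = -29/10
  d6 = d5*2 - d4 = -53/5
  d7 = d6*2 = -106/5
  d8 = d3/5 - d5 = 183/50
  d9 = d7 - d4/2 = -118/5
  d10 = d4/3 - d8 - d9*4 = 4617/50
  d11 = d9/5 = -118/25
Walk from origin (0, 0):
  seg 1: right by d1 = 1 → (1, 0)
  seg 2: up by d11 = -118/25 → (1, -118/25)
  seg 3: left by d1 = 1 → (0, -118/25)
  seg 4: left by d8 = 183/50 → (-183/50, -118/25)
  seg 5: right by d1 = 1 → (-133/50, -118/25)
  seg 6: down by d2 = 16/3 → (-133/50, -754/75)
  seg 7: down by d1 = 1 → (-133/50, -829/75)
  seg 8: right by d9 = -118/5 → (-1313/50, -829/75)
  seg 9: down by d4 = 24/5 → (-1313/50, -1189/75)
  seg 10: right by d5 = -29/10 → (-729/25, -1189/75)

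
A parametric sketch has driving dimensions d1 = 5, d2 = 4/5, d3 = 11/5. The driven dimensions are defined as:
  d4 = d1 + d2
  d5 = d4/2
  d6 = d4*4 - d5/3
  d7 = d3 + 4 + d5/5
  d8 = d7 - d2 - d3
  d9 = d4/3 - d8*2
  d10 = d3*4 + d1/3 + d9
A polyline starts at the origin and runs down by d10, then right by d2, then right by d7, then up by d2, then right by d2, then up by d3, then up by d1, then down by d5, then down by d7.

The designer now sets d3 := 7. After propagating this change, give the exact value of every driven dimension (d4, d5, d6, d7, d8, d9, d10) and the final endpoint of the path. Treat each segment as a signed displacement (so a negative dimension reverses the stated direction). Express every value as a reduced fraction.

d4 = 29/5
d5 = 29/10
d6 = 667/30
d7 = 579/50
d8 = 189/50
d9 = -422/75
d10 = 601/25
endpoint = (659/50, -643/25)

Apply edit: d3 := 7
  d4 = d1 + d2 = 29/5
  d5 = d4/2 = 29/10
  d6 = d4*4 - d5/3 = 667/30
  d7 = d3 + 4 + d5/5 = 579/50
  d8 = d7 - d2 - d3 = 189/50
  d9 = d4/3 - d8*2 = -422/75
  d10 = d3*4 + d1/3 + d9 = 601/25
Walk from origin (0, 0):
  seg 1: down by d10 = 601/25 → (0, -601/25)
  seg 2: right by d2 = 4/5 → (4/5, -601/25)
  seg 3: right by d7 = 579/50 → (619/50, -601/25)
  seg 4: up by d2 = 4/5 → (619/50, -581/25)
  seg 5: right by d2 = 4/5 → (659/50, -581/25)
  seg 6: up by d3 = 7 → (659/50, -406/25)
  seg 7: up by d1 = 5 → (659/50, -281/25)
  seg 8: down by d5 = 29/10 → (659/50, -707/50)
  seg 9: down by d7 = 579/50 → (659/50, -643/25)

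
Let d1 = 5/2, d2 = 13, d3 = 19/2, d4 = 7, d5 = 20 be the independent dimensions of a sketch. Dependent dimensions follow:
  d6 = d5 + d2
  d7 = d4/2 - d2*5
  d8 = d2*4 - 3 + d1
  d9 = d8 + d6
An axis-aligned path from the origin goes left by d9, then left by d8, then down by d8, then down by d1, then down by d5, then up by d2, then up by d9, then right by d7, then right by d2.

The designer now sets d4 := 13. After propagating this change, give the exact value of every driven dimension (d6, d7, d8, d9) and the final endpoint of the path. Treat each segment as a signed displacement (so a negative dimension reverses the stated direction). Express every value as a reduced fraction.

d6 = 33
d7 = -117/2
d8 = 103/2
d9 = 169/2
endpoint = (-363/2, 47/2)

Apply edit: d4 := 13
  d6 = d5 + d2 = 33
  d7 = d4/2 - d2*5 = -117/2
  d8 = d2*4 - 3 + d1 = 103/2
  d9 = d8 + d6 = 169/2
Walk from origin (0, 0):
  seg 1: left by d9 = 169/2 → (-169/2, 0)
  seg 2: left by d8 = 103/2 → (-136, 0)
  seg 3: down by d8 = 103/2 → (-136, -103/2)
  seg 4: down by d1 = 5/2 → (-136, -54)
  seg 5: down by d5 = 20 → (-136, -74)
  seg 6: up by d2 = 13 → (-136, -61)
  seg 7: up by d9 = 169/2 → (-136, 47/2)
  seg 8: right by d7 = -117/2 → (-389/2, 47/2)
  seg 9: right by d2 = 13 → (-363/2, 47/2)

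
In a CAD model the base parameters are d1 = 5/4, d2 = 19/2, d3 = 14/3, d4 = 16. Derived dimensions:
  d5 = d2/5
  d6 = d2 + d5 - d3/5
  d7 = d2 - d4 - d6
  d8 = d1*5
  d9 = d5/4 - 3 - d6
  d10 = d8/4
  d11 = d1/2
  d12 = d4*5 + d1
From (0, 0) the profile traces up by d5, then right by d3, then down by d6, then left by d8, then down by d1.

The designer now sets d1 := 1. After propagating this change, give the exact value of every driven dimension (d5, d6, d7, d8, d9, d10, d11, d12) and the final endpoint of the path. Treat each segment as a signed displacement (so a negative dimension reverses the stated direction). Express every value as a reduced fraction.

d5 = 19/10
d6 = 157/15
d7 = -509/30
d8 = 5
d9 = -1559/120
d10 = 5/4
d11 = 1/2
d12 = 81
endpoint = (-1/3, -287/30)

Apply edit: d1 := 1
  d5 = d2/5 = 19/10
  d6 = d2 + d5 - d3/5 = 157/15
  d7 = d2 - d4 - d6 = -509/30
  d8 = d1*5 = 5
  d9 = d5/4 - 3 - d6 = -1559/120
  d10 = d8/4 = 5/4
  d11 = d1/2 = 1/2
  d12 = d4*5 + d1 = 81
Walk from origin (0, 0):
  seg 1: up by d5 = 19/10 → (0, 19/10)
  seg 2: right by d3 = 14/3 → (14/3, 19/10)
  seg 3: down by d6 = 157/15 → (14/3, -257/30)
  seg 4: left by d8 = 5 → (-1/3, -257/30)
  seg 5: down by d1 = 1 → (-1/3, -287/30)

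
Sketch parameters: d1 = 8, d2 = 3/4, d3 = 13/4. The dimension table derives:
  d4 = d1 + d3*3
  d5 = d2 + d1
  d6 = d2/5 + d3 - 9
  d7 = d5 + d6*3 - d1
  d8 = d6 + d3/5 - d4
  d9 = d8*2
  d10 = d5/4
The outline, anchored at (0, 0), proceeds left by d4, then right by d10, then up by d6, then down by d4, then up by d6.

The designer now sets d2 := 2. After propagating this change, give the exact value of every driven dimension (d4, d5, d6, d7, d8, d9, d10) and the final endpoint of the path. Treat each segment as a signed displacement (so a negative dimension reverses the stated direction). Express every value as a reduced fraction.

d4 = 71/4
d5 = 10
d6 = -107/20
d7 = -281/20
d8 = -449/20
d9 = -449/10
d10 = 5/2
endpoint = (-61/4, -569/20)

Apply edit: d2 := 2
  d4 = d1 + d3*3 = 71/4
  d5 = d2 + d1 = 10
  d6 = d2/5 + d3 - 9 = -107/20
  d7 = d5 + d6*3 - d1 = -281/20
  d8 = d6 + d3/5 - d4 = -449/20
  d9 = d8*2 = -449/10
  d10 = d5/4 = 5/2
Walk from origin (0, 0):
  seg 1: left by d4 = 71/4 → (-71/4, 0)
  seg 2: right by d10 = 5/2 → (-61/4, 0)
  seg 3: up by d6 = -107/20 → (-61/4, -107/20)
  seg 4: down by d4 = 71/4 → (-61/4, -231/10)
  seg 5: up by d6 = -107/20 → (-61/4, -569/20)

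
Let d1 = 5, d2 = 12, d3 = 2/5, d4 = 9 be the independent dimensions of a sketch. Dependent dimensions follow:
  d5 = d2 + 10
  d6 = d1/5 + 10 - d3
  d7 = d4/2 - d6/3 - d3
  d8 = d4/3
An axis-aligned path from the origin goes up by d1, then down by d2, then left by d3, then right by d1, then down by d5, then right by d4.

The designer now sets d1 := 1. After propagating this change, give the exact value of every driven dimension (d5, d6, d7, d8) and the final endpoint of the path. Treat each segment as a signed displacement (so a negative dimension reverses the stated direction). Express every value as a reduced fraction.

d5 = 22
d6 = 49/5
d7 = 5/6
d8 = 3
endpoint = (48/5, -33)

Apply edit: d1 := 1
  d5 = d2 + 10 = 22
  d6 = d1/5 + 10 - d3 = 49/5
  d7 = d4/2 - d6/3 - d3 = 5/6
  d8 = d4/3 = 3
Walk from origin (0, 0):
  seg 1: up by d1 = 1 → (0, 1)
  seg 2: down by d2 = 12 → (0, -11)
  seg 3: left by d3 = 2/5 → (-2/5, -11)
  seg 4: right by d1 = 1 → (3/5, -11)
  seg 5: down by d5 = 22 → (3/5, -33)
  seg 6: right by d4 = 9 → (48/5, -33)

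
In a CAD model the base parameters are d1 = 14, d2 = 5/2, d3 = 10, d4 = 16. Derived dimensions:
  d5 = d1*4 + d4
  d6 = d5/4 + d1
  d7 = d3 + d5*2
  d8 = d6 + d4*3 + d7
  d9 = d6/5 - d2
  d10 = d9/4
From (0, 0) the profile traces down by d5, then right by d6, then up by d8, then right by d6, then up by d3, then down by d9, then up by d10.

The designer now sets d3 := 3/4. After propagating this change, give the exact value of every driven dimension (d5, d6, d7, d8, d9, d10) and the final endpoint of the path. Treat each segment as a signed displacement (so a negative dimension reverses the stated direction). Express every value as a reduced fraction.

d5 = 72
d6 = 32
d7 = 579/4
d8 = 899/4
d9 = 39/10
d10 = 39/40
endpoint = (64, 6023/40)

Apply edit: d3 := 3/4
  d5 = d1*4 + d4 = 72
  d6 = d5/4 + d1 = 32
  d7 = d3 + d5*2 = 579/4
  d8 = d6 + d4*3 + d7 = 899/4
  d9 = d6/5 - d2 = 39/10
  d10 = d9/4 = 39/40
Walk from origin (0, 0):
  seg 1: down by d5 = 72 → (0, -72)
  seg 2: right by d6 = 32 → (32, -72)
  seg 3: up by d8 = 899/4 → (32, 611/4)
  seg 4: right by d6 = 32 → (64, 611/4)
  seg 5: up by d3 = 3/4 → (64, 307/2)
  seg 6: down by d9 = 39/10 → (64, 748/5)
  seg 7: up by d10 = 39/40 → (64, 6023/40)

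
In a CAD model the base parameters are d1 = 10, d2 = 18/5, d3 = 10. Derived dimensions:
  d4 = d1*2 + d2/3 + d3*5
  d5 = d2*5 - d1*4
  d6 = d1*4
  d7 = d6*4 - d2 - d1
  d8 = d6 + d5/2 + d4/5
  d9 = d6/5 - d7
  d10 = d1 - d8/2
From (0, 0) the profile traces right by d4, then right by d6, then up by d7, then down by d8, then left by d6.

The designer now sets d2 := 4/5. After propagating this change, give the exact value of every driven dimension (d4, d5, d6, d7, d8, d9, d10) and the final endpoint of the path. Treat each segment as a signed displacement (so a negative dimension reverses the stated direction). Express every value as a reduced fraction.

Apply edit: d2 := 4/5
  d4 = d1*2 + d2/3 + d3*5 = 1054/15
  d5 = d2*5 - d1*4 = -36
  d6 = d1*4 = 40
  d7 = d6*4 - d2 - d1 = 746/5
  d8 = d6 + d5/2 + d4/5 = 2704/75
  d9 = d6/5 - d7 = -706/5
  d10 = d1 - d8/2 = -602/75
Walk from origin (0, 0):
  seg 1: right by d4 = 1054/15 → (1054/15, 0)
  seg 2: right by d6 = 40 → (1654/15, 0)
  seg 3: up by d7 = 746/5 → (1654/15, 746/5)
  seg 4: down by d8 = 2704/75 → (1654/15, 8486/75)
  seg 5: left by d6 = 40 → (1054/15, 8486/75)

d4 = 1054/15
d5 = -36
d6 = 40
d7 = 746/5
d8 = 2704/75
d9 = -706/5
d10 = -602/75
endpoint = (1054/15, 8486/75)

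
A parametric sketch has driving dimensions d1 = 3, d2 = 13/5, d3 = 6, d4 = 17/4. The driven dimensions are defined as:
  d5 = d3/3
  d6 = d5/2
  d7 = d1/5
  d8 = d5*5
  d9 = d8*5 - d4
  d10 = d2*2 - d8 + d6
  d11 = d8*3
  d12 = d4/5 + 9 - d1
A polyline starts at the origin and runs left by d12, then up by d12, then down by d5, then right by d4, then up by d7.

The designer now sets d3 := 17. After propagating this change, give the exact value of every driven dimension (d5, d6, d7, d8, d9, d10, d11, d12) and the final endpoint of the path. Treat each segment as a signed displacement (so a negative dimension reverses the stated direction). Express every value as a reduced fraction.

Apply edit: d3 := 17
  d5 = d3/3 = 17/3
  d6 = d5/2 = 17/6
  d7 = d1/5 = 3/5
  d8 = d5*5 = 85/3
  d9 = d8*5 - d4 = 1649/12
  d10 = d2*2 - d8 + d6 = -203/10
  d11 = d8*3 = 85
  d12 = d4/5 + 9 - d1 = 137/20
Walk from origin (0, 0):
  seg 1: left by d12 = 137/20 → (-137/20, 0)
  seg 2: up by d12 = 137/20 → (-137/20, 137/20)
  seg 3: down by d5 = 17/3 → (-137/20, 71/60)
  seg 4: right by d4 = 17/4 → (-13/5, 71/60)
  seg 5: up by d7 = 3/5 → (-13/5, 107/60)

d5 = 17/3
d6 = 17/6
d7 = 3/5
d8 = 85/3
d9 = 1649/12
d10 = -203/10
d11 = 85
d12 = 137/20
endpoint = (-13/5, 107/60)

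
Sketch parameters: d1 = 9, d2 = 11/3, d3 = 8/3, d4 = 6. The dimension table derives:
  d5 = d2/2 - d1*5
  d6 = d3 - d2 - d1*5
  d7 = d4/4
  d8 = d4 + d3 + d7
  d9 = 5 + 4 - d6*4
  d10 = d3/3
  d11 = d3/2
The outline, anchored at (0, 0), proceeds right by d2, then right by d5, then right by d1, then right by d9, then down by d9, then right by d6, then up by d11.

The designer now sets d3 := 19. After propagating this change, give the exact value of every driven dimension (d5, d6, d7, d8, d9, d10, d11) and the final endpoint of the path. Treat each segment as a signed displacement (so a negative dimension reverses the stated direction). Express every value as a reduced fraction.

d5 = -259/6
d6 = -89/3
d7 = 3/2
d8 = 53/2
d9 = 383/3
d10 = 19/3
d11 = 19/2
endpoint = (135/2, -709/6)

Apply edit: d3 := 19
  d5 = d2/2 - d1*5 = -259/6
  d6 = d3 - d2 - d1*5 = -89/3
  d7 = d4/4 = 3/2
  d8 = d4 + d3 + d7 = 53/2
  d9 = 5 + 4 - d6*4 = 383/3
  d10 = d3/3 = 19/3
  d11 = d3/2 = 19/2
Walk from origin (0, 0):
  seg 1: right by d2 = 11/3 → (11/3, 0)
  seg 2: right by d5 = -259/6 → (-79/2, 0)
  seg 3: right by d1 = 9 → (-61/2, 0)
  seg 4: right by d9 = 383/3 → (583/6, 0)
  seg 5: down by d9 = 383/3 → (583/6, -383/3)
  seg 6: right by d6 = -89/3 → (135/2, -383/3)
  seg 7: up by d11 = 19/2 → (135/2, -709/6)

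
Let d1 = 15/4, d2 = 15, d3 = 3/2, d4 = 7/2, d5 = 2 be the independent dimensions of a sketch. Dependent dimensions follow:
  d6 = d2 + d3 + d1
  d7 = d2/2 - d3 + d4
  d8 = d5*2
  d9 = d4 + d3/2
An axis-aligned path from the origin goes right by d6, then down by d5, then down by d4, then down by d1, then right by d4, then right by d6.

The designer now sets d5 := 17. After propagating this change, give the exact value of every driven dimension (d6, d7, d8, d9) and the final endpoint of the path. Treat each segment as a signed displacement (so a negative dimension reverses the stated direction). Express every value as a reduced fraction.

d6 = 81/4
d7 = 19/2
d8 = 34
d9 = 17/4
endpoint = (44, -97/4)

Apply edit: d5 := 17
  d6 = d2 + d3 + d1 = 81/4
  d7 = d2/2 - d3 + d4 = 19/2
  d8 = d5*2 = 34
  d9 = d4 + d3/2 = 17/4
Walk from origin (0, 0):
  seg 1: right by d6 = 81/4 → (81/4, 0)
  seg 2: down by d5 = 17 → (81/4, -17)
  seg 3: down by d4 = 7/2 → (81/4, -41/2)
  seg 4: down by d1 = 15/4 → (81/4, -97/4)
  seg 5: right by d4 = 7/2 → (95/4, -97/4)
  seg 6: right by d6 = 81/4 → (44, -97/4)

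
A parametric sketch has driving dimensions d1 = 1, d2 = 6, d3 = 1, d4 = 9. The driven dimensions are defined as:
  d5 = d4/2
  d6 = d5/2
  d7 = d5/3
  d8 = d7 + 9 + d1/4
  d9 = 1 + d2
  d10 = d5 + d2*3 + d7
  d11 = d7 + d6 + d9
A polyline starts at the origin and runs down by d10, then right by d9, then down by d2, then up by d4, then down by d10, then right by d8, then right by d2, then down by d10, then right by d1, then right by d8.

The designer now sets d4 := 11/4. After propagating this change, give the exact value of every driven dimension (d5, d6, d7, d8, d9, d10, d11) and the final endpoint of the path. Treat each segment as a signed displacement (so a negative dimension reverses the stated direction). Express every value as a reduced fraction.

d5 = 11/8
d6 = 11/16
d7 = 11/24
d8 = 233/24
d9 = 7
d10 = 119/6
d11 = 391/48
endpoint = (401/12, -251/4)

Apply edit: d4 := 11/4
  d5 = d4/2 = 11/8
  d6 = d5/2 = 11/16
  d7 = d5/3 = 11/24
  d8 = d7 + 9 + d1/4 = 233/24
  d9 = 1 + d2 = 7
  d10 = d5 + d2*3 + d7 = 119/6
  d11 = d7 + d6 + d9 = 391/48
Walk from origin (0, 0):
  seg 1: down by d10 = 119/6 → (0, -119/6)
  seg 2: right by d9 = 7 → (7, -119/6)
  seg 3: down by d2 = 6 → (7, -155/6)
  seg 4: up by d4 = 11/4 → (7, -277/12)
  seg 5: down by d10 = 119/6 → (7, -515/12)
  seg 6: right by d8 = 233/24 → (401/24, -515/12)
  seg 7: right by d2 = 6 → (545/24, -515/12)
  seg 8: down by d10 = 119/6 → (545/24, -251/4)
  seg 9: right by d1 = 1 → (569/24, -251/4)
  seg 10: right by d8 = 233/24 → (401/12, -251/4)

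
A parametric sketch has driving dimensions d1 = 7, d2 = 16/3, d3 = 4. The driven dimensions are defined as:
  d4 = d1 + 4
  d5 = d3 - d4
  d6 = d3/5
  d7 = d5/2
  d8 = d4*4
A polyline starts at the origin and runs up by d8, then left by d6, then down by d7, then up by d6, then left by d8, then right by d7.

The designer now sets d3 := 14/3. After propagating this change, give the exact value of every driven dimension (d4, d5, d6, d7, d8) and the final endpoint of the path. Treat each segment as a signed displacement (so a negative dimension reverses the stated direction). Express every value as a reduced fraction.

Apply edit: d3 := 14/3
  d4 = d1 + 4 = 11
  d5 = d3 - d4 = -19/3
  d6 = d3/5 = 14/15
  d7 = d5/2 = -19/6
  d8 = d4*4 = 44
Walk from origin (0, 0):
  seg 1: up by d8 = 44 → (0, 44)
  seg 2: left by d6 = 14/15 → (-14/15, 44)
  seg 3: down by d7 = -19/6 → (-14/15, 283/6)
  seg 4: up by d6 = 14/15 → (-14/15, 481/10)
  seg 5: left by d8 = 44 → (-674/15, 481/10)
  seg 6: right by d7 = -19/6 → (-481/10, 481/10)

d4 = 11
d5 = -19/3
d6 = 14/15
d7 = -19/6
d8 = 44
endpoint = (-481/10, 481/10)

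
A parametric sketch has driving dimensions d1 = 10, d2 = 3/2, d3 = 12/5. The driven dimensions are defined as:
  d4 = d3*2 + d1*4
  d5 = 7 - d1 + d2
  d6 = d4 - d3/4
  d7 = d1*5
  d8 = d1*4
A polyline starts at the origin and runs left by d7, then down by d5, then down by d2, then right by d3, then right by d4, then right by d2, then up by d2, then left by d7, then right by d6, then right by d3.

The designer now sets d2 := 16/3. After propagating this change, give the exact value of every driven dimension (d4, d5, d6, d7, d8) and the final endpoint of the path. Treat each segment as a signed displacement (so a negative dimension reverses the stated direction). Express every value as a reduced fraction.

Apply edit: d2 := 16/3
  d4 = d3*2 + d1*4 = 224/5
  d5 = 7 - d1 + d2 = 7/3
  d6 = d4 - d3/4 = 221/5
  d7 = d1*5 = 50
  d8 = d1*4 = 40
Walk from origin (0, 0):
  seg 1: left by d7 = 50 → (-50, 0)
  seg 2: down by d5 = 7/3 → (-50, -7/3)
  seg 3: down by d2 = 16/3 → (-50, -23/3)
  seg 4: right by d3 = 12/5 → (-238/5, -23/3)
  seg 5: right by d4 = 224/5 → (-14/5, -23/3)
  seg 6: right by d2 = 16/3 → (38/15, -23/3)
  seg 7: up by d2 = 16/3 → (38/15, -7/3)
  seg 8: left by d7 = 50 → (-712/15, -7/3)
  seg 9: right by d6 = 221/5 → (-49/15, -7/3)
  seg 10: right by d3 = 12/5 → (-13/15, -7/3)

d4 = 224/5
d5 = 7/3
d6 = 221/5
d7 = 50
d8 = 40
endpoint = (-13/15, -7/3)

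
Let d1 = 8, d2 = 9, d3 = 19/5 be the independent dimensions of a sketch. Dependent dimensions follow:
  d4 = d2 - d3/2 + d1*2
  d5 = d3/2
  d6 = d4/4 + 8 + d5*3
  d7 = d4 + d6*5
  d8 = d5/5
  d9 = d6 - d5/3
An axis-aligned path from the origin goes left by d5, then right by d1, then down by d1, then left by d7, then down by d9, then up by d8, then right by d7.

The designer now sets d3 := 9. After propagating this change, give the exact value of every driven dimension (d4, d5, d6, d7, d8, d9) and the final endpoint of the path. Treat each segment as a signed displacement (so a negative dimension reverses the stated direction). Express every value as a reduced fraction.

Apply edit: d3 := 9
  d4 = d2 - d3/2 + d1*2 = 41/2
  d5 = d3/2 = 9/2
  d6 = d4/4 + 8 + d5*3 = 213/8
  d7 = d4 + d6*5 = 1229/8
  d8 = d5/5 = 9/10
  d9 = d6 - d5/3 = 201/8
Walk from origin (0, 0):
  seg 1: left by d5 = 9/2 → (-9/2, 0)
  seg 2: right by d1 = 8 → (7/2, 0)
  seg 3: down by d1 = 8 → (7/2, -8)
  seg 4: left by d7 = 1229/8 → (-1201/8, -8)
  seg 5: down by d9 = 201/8 → (-1201/8, -265/8)
  seg 6: up by d8 = 9/10 → (-1201/8, -1289/40)
  seg 7: right by d7 = 1229/8 → (7/2, -1289/40)

d4 = 41/2
d5 = 9/2
d6 = 213/8
d7 = 1229/8
d8 = 9/10
d9 = 201/8
endpoint = (7/2, -1289/40)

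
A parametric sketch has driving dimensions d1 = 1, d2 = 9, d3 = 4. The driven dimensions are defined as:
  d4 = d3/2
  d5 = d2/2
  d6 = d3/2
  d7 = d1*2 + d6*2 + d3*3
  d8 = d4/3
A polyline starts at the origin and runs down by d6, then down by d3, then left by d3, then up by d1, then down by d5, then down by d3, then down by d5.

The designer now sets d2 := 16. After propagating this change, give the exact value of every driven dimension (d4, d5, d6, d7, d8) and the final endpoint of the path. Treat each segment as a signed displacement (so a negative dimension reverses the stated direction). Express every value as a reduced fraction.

Apply edit: d2 := 16
  d4 = d3/2 = 2
  d5 = d2/2 = 8
  d6 = d3/2 = 2
  d7 = d1*2 + d6*2 + d3*3 = 18
  d8 = d4/3 = 2/3
Walk from origin (0, 0):
  seg 1: down by d6 = 2 → (0, -2)
  seg 2: down by d3 = 4 → (0, -6)
  seg 3: left by d3 = 4 → (-4, -6)
  seg 4: up by d1 = 1 → (-4, -5)
  seg 5: down by d5 = 8 → (-4, -13)
  seg 6: down by d3 = 4 → (-4, -17)
  seg 7: down by d5 = 8 → (-4, -25)

d4 = 2
d5 = 8
d6 = 2
d7 = 18
d8 = 2/3
endpoint = (-4, -25)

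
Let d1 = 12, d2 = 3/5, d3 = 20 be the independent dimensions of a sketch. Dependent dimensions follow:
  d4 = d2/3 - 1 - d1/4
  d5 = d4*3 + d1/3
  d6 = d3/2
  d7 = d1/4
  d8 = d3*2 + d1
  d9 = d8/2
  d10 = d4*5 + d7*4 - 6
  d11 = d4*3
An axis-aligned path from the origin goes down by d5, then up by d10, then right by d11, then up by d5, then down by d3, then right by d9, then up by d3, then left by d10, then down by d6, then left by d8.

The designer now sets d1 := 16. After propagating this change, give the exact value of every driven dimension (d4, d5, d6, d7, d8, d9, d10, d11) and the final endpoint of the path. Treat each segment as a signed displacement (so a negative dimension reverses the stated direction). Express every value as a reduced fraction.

Apply edit: d1 := 16
  d4 = d2/3 - 1 - d1/4 = -24/5
  d5 = d4*3 + d1/3 = -136/15
  d6 = d3/2 = 10
  d7 = d1/4 = 4
  d8 = d3*2 + d1 = 56
  d9 = d8/2 = 28
  d10 = d4*5 + d7*4 - 6 = -14
  d11 = d4*3 = -72/5
Walk from origin (0, 0):
  seg 1: down by d5 = -136/15 → (0, 136/15)
  seg 2: up by d10 = -14 → (0, -74/15)
  seg 3: right by d11 = -72/5 → (-72/5, -74/15)
  seg 4: up by d5 = -136/15 → (-72/5, -14)
  seg 5: down by d3 = 20 → (-72/5, -34)
  seg 6: right by d9 = 28 → (68/5, -34)
  seg 7: up by d3 = 20 → (68/5, -14)
  seg 8: left by d10 = -14 → (138/5, -14)
  seg 9: down by d6 = 10 → (138/5, -24)
  seg 10: left by d8 = 56 → (-142/5, -24)

d4 = -24/5
d5 = -136/15
d6 = 10
d7 = 4
d8 = 56
d9 = 28
d10 = -14
d11 = -72/5
endpoint = (-142/5, -24)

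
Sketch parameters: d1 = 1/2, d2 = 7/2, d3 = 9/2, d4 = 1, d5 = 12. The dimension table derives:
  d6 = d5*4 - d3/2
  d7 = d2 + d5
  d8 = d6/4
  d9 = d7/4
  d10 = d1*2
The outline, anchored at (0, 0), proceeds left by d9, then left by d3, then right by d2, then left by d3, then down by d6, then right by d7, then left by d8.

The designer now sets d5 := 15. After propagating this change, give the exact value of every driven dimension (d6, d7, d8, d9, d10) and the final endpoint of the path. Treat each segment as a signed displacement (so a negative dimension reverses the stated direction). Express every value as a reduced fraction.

d6 = 231/4
d7 = 37/2
d8 = 231/16
d9 = 37/8
d10 = 1
endpoint = (-97/16, -231/4)

Apply edit: d5 := 15
  d6 = d5*4 - d3/2 = 231/4
  d7 = d2 + d5 = 37/2
  d8 = d6/4 = 231/16
  d9 = d7/4 = 37/8
  d10 = d1*2 = 1
Walk from origin (0, 0):
  seg 1: left by d9 = 37/8 → (-37/8, 0)
  seg 2: left by d3 = 9/2 → (-73/8, 0)
  seg 3: right by d2 = 7/2 → (-45/8, 0)
  seg 4: left by d3 = 9/2 → (-81/8, 0)
  seg 5: down by d6 = 231/4 → (-81/8, -231/4)
  seg 6: right by d7 = 37/2 → (67/8, -231/4)
  seg 7: left by d8 = 231/16 → (-97/16, -231/4)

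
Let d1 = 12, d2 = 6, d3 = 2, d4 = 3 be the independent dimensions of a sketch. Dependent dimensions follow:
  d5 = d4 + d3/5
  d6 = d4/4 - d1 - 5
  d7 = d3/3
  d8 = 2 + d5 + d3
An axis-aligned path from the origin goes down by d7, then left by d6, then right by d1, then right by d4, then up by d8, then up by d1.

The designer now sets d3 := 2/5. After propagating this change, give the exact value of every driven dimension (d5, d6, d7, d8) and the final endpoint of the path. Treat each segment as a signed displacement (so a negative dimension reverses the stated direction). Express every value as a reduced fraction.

d5 = 77/25
d6 = -65/4
d7 = 2/15
d8 = 137/25
endpoint = (125/4, 1301/75)

Apply edit: d3 := 2/5
  d5 = d4 + d3/5 = 77/25
  d6 = d4/4 - d1 - 5 = -65/4
  d7 = d3/3 = 2/15
  d8 = 2 + d5 + d3 = 137/25
Walk from origin (0, 0):
  seg 1: down by d7 = 2/15 → (0, -2/15)
  seg 2: left by d6 = -65/4 → (65/4, -2/15)
  seg 3: right by d1 = 12 → (113/4, -2/15)
  seg 4: right by d4 = 3 → (125/4, -2/15)
  seg 5: up by d8 = 137/25 → (125/4, 401/75)
  seg 6: up by d1 = 12 → (125/4, 1301/75)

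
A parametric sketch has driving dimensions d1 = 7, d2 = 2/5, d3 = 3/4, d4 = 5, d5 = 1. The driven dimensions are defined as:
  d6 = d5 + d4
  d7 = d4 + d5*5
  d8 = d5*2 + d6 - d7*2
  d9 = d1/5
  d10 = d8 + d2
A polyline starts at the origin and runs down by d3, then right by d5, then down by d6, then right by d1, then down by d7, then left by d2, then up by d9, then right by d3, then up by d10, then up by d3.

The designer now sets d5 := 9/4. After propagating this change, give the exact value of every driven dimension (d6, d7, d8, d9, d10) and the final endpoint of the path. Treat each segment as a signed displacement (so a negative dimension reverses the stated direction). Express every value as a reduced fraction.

d6 = 29/4
d7 = 65/4
d8 = -83/4
d9 = 7/5
d10 = -407/20
endpoint = (48/5, -849/20)

Apply edit: d5 := 9/4
  d6 = d5 + d4 = 29/4
  d7 = d4 + d5*5 = 65/4
  d8 = d5*2 + d6 - d7*2 = -83/4
  d9 = d1/5 = 7/5
  d10 = d8 + d2 = -407/20
Walk from origin (0, 0):
  seg 1: down by d3 = 3/4 → (0, -3/4)
  seg 2: right by d5 = 9/4 → (9/4, -3/4)
  seg 3: down by d6 = 29/4 → (9/4, -8)
  seg 4: right by d1 = 7 → (37/4, -8)
  seg 5: down by d7 = 65/4 → (37/4, -97/4)
  seg 6: left by d2 = 2/5 → (177/20, -97/4)
  seg 7: up by d9 = 7/5 → (177/20, -457/20)
  seg 8: right by d3 = 3/4 → (48/5, -457/20)
  seg 9: up by d10 = -407/20 → (48/5, -216/5)
  seg 10: up by d3 = 3/4 → (48/5, -849/20)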